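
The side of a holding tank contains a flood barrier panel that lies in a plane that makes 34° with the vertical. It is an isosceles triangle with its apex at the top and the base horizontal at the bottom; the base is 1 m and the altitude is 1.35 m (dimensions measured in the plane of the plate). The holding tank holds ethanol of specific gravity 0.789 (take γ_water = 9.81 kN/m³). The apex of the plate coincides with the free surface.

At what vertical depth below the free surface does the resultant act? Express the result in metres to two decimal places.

h_p = 0.84 m

γ = 0.789 × 9.81 = 7.74009 kN/m³.
The plate makes 34° with the vertical, i.e. θ = 90° − 34° = 56° to the horizontal. Measuring y along the incline from the free-surface line, vertical depth h = y·sinθ with sinθ = 0.829038.
With the apex up, the centroid sits 2h/3 = 2 × 1.35/3 = 0.9 m below the apex, so y_c = 0.9 m and h_c = 0.9 × 0.829038 = 0.746134 m.
A = ½ × 1 × 1.35 = 0.675 m².
Resultant F = γ·h_c·A = 7.74009 × 0.746134 × 0.675 = 3.89822 kN.
I_c = b·h³/36 = 1 × 1.35³/36 = 0.0683438 m⁴.
Centre of pressure: y_p = y_c + I_c/(y_c·A) = 0.9 + 0.0683438/(0.9 × 0.675) = 0.9 + 0.1125 = 1.0125 m along the plane.
Vertically, h_p = y_p·sinθ = 1.0125 × 0.829038 = 0.839401 m.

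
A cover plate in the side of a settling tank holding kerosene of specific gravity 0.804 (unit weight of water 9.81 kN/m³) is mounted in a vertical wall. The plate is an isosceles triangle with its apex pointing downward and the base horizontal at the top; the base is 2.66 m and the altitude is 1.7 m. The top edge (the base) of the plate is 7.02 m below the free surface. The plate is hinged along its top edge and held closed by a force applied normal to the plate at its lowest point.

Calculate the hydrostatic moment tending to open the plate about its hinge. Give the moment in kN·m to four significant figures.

γ = 0.804 × 9.81 = 7.88724 kN/m³.
With the apex down, the centroid sits h/3 = 1.7/3 = 0.566667 m below the base (the top edge), so the centroid depth is h_c = 7.02 + 0.566667 = 7.58667 m.
A = ½ × 2.66 × 1.7 = 2.261 m².
Resultant F = γ·h_c·A = 7.88724 × 7.58667 × 2.261 = 135.293 kN.
I_c = b·h³/36 = 2.66 × 1.7³/36 = 0.363016 m⁴.
Centre of pressure: y_p = y_c + I_c/(y_c·A) = 7.58667 + 0.363016/(7.58667 × 2.261) = 7.58667 + 0.0211628 = 7.60783 m along the plane.
The resultant acts 0.566667 + 0.0211628 = 0.58783 m (along the plate) below the hinge at the top edge, so the moment about the hinge is M = F × 0.58783 = 135.293 × 0.58783 = 79.5293 kN·m.

M ≈ 79.53 kN·m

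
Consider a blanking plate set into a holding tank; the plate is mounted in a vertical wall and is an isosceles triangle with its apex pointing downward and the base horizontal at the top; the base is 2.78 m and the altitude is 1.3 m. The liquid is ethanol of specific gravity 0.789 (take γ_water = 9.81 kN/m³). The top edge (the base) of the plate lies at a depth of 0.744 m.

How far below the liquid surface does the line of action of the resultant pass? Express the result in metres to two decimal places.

h_p = 1.26 m

γ = 0.789 × 9.81 = 7.74009 kN/m³.
With the apex down, the centroid sits h/3 = 1.3/3 = 0.433333 m below the base (the top edge), so the centroid depth is h_c = 0.744 + 0.433333 = 1.17733 m.
A = ½ × 2.78 × 1.3 = 1.807 m².
Resultant F = γ·h_c·A = 7.74009 × 1.17733 × 1.807 = 16.4665 kN.
I_c = b·h³/36 = 2.78 × 1.3³/36 = 0.169657 m⁴.
Centre of pressure: y_p = y_c + I_c/(y_c·A) = 1.17733 + 0.169657/(1.17733 × 1.807) = 1.17733 + 0.0797472 = 1.25708 m along the plane.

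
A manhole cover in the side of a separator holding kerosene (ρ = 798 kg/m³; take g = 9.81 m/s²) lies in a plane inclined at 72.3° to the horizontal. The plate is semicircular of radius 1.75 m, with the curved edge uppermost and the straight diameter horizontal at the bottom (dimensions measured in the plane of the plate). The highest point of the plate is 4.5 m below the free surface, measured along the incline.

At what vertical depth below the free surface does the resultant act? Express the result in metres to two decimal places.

γ = ρg = 798 × 9.81 / 1000 = 7.82838 kN/m³.
Let θ = 72.3° be the plate's angle to the horizontal; measure y along the incline from where the plane meets the free surface. Vertical depth h = y·sinθ with sinθ = 0.952661.
The centroid lies 4r/(3π) = 0.742723 m above the diameter, so r − 4r/(3π) = 1.75 − 0.742723 = 1.00728 m below the topmost point, so y_c = 4.5 + 1.00728 = 5.50728 m and h_c = 5.50728 × 0.952661 = 5.24657 m.
A = πr²/2 = π × 1.75²/2 = 4.81056 m².
Resultant F = γ·h_c·A = 7.82838 × 5.24657 × 4.81056 = 197.58 kN.
I_c = (π/8 − 8/(9π))·r⁴ = 0.109757 × 1.75⁴ = 1.0294 m⁴.
Centre of pressure: y_p = y_c + I_c/(y_c·A) = 5.50728 + 1.0294/(5.50728 × 4.81056) = 5.50728 + 0.0388554 = 5.54614 m along the plane.
Vertically, h_p = y_p·sinθ = 5.54614 × 0.952661 = 5.28359 m.

h_p = 5.28 m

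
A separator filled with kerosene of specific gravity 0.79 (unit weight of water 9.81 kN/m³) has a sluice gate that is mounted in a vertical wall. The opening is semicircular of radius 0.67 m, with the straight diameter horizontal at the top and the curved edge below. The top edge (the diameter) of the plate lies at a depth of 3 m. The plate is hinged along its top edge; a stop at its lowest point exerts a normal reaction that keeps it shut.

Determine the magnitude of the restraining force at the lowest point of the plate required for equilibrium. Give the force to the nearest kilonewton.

γ = 0.79 × 9.81 = 7.7499 kN/m³.
The centroid of a semicircle lies 4r/(3π) = 0.284357 m from the diameter, here below the top edge, so the centroid depth is h_c = 3 + 0.284357 = 3.28436 m.
A = πr²/2 = π × 0.67²/2 = 0.70513 m².
Resultant F = γ·h_c·A = 7.7499 × 3.28436 × 0.70513 = 17.948 kN.
I_c = (π/8 − 8/(9π))·r⁴ = 0.109757 × 0.67⁴ = 0.0221173 m⁴.
Centre of pressure: y_p = y_c + I_c/(y_c·A) = 3.28436 + 0.0221173/(3.28436 × 0.70513) = 3.28436 + 0.00955019 = 3.29391 m along the plane.
The resultant acts 0.284357 + 0.00955019 = 0.293907 m (along the plate) below the hinge at the top edge, so the moment about the hinge is M = F × 0.293907 = 17.948 × 0.293907 = 5.27504 kN·m.
A normal force at the bottom, 0.67 m from the hinge, must supply this moment: P = 5.27504/0.67 = 7.87319 kN.

P ≈ 8 kN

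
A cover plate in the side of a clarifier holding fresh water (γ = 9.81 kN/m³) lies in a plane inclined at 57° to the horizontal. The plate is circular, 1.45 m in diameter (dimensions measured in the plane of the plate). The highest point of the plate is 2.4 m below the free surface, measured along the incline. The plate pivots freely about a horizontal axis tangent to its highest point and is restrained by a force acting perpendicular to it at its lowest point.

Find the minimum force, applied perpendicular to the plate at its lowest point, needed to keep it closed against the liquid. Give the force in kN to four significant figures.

P ≈ 22.46 kN

γ = 9.81 kN/m³.
Let θ = 57° be the plate's angle to the horizontal; measure y along the incline from where the plane meets the free surface. Vertical depth h = y·sinθ with sinθ = 0.838671.
The centroid is at the centre, 0.725 m below the top of the plate, so y_c = 2.4 + 0.725 = 3.125 m and h_c = 3.125 × 0.838671 = 2.62085 m.
A = π(0.725)² = 1.6513 m².
Resultant F = γ·h_c·A = 9.81 × 2.62085 × 1.6513 = 42.4558 kN.
I_c = πr⁴/4 = π × 0.725⁴/4 = 0.216991 m⁴.
Centre of pressure: y_p = y_c + I_c/(y_c·A) = 3.125 + 0.216991/(3.125 × 1.6513) = 3.125 + 0.04205 = 3.16705 m along the plane.
The resultant acts 0.725 + 0.04205 = 0.76705 m (along the plate) below the hinge at the top edge, so the moment about the hinge is M = F × 0.76705 = 42.4558 × 0.76705 = 32.5657 kN·m.
A normal force at the bottom, 1.45 m from the hinge, must supply this moment: P = 32.5657/1.45 = 22.4591 kN.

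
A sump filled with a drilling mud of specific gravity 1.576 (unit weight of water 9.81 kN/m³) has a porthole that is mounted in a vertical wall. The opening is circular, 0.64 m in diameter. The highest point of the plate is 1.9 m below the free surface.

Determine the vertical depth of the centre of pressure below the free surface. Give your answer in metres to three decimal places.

γ = 1.576 × 9.81 = 15.46056 kN/m³.
The centroid is at the centre, 0.32 m below the top of the plate, so the centroid depth is h_c = 1.9 + 0.32 = 2.22 m.
A = π(0.32)² = 0.321699 m².
Resultant F = γ·h_c·A = 15.46056 × 2.22 × 0.321699 = 11.0415 kN.
I_c = πr⁴/4 = π × 0.32⁴/4 = 0.0082355 m⁴.
Centre of pressure: y_p = y_c + I_c/(y_c·A) = 2.22 + 0.0082355/(2.22 × 0.321699) = 2.22 + 0.0115315 = 2.23153 m along the plane.

h_p = 2.232 m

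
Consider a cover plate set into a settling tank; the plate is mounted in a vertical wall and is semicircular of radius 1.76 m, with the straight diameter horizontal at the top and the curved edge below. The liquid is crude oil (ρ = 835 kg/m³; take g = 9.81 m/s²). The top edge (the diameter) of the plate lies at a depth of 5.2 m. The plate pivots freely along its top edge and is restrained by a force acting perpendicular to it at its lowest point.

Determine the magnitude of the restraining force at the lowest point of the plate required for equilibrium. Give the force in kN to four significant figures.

P ≈ 105.5 kN

γ = ρg = 835 × 9.81 / 1000 = 8.19135 kN/m³.
The centroid of a semicircle lies 4r/(3π) = 0.746967 m from the diameter, here below the top edge, so the centroid depth is h_c = 5.2 + 0.746967 = 5.94697 m.
A = πr²/2 = π × 1.76²/2 = 4.8657 m².
Resultant F = γ·h_c·A = 8.19135 × 5.94697 × 4.8657 = 237.026 kN.
I_c = (π/8 − 8/(9π))·r⁴ = 0.109757 × 1.76⁴ = 1.05313 m⁴.
Centre of pressure: y_p = y_c + I_c/(y_c·A) = 5.94697 + 1.05313/(5.94697 × 4.8657) = 5.94697 + 0.0363949 = 5.98336 m along the plane.
The resultant acts 0.746967 + 0.0363949 = 0.783362 m (along the plate) below the hinge at the top edge, so the moment about the hinge is M = F × 0.783362 = 237.026 × 0.783362 = 185.677 kN·m.
A normal force at the bottom, 1.76 m from the hinge, must supply this moment: P = 185.677/1.76 = 105.498 kN.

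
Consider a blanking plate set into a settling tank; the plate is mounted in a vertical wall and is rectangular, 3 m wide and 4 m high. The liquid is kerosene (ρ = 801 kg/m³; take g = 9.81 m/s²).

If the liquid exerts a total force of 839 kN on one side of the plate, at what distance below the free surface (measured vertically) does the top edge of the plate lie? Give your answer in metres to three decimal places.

γ = ρg = 801 × 9.81 / 1000 = 7.85781 kN/m³.
A = 3 × 4 = 12 m².
From F = γ·h_c·A, the centroid depth is h_c = 839/(7.85781 × 12) = 8.89773 m.
The centroid lies 4/2 = 2 m below the top edge, so the top edge sits at h_top = 8.89773 − 2 = 6.89773 m below the surface.

d_top ≈ 6.898 m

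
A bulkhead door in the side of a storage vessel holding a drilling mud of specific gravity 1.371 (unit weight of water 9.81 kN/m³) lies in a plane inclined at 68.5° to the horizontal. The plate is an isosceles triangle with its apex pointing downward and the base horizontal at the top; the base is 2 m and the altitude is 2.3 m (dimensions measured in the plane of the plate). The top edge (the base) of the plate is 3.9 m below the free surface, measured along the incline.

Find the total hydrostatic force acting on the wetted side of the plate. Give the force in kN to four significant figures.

γ = 1.371 × 9.81 = 13.44951 kN/m³.
Let θ = 68.5° be the plate's angle to the horizontal; measure y along the incline from where the plane meets the free surface. Vertical depth h = y·sinθ with sinθ = 0.930418.
With the apex down, the centroid sits h/3 = 2.3/3 = 0.766667 m below the base (the top edge), so y_c = 3.9 + 0.766667 = 4.66667 m and h_c = 4.66667 × 0.930418 = 4.34195 m.
A = ½ × 2 × 2.3 = 2.3 m².
Resultant F = γ·h_c·A = 13.44951 × 4.34195 × 2.3 = 134.313 kN.

F ≈ 134.3 kN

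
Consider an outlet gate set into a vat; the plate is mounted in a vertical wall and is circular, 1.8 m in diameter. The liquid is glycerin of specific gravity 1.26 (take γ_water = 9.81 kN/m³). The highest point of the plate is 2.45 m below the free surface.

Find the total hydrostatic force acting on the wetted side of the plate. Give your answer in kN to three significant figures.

F ≈ 105 kN

γ = 1.26 × 9.81 = 12.3606 kN/m³.
The centroid is at the centre, 0.9 m below the top of the plate, so the centroid depth is h_c = 2.45 + 0.9 = 3.35 m.
A = π(0.9)² = 2.54469 m².
Resultant F = γ·h_c·A = 12.3606 × 3.35 × 2.54469 = 105.371 kN.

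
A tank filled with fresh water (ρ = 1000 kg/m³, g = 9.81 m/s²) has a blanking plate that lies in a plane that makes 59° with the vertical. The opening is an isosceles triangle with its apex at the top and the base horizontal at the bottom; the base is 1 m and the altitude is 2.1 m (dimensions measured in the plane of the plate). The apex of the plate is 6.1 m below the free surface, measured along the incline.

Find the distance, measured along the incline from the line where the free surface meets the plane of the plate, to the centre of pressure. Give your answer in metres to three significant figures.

y_p = 7.53 m

γ = ρg = 1000 × 9.81 = 9810 N/m³ = 9.81 kN/m³.
The plate makes 59° with the vertical, i.e. θ = 90° − 59° = 31° to the horizontal. Measuring y along the incline from the free-surface line, vertical depth h = y·sinθ with sinθ = 0.515038.
With the apex up, the centroid sits 2h/3 = 2 × 2.1/3 = 1.4 m below the apex, so y_c = 6.1 + 1.4 = 7.5 m and h_c = 7.5 × 0.515038 = 3.86279 m.
A = ½ × 1 × 2.1 = 1.05 m².
Resultant F = γ·h_c·A = 9.81 × 3.86279 × 1.05 = 39.7887 kN.
I_c = b·h³/36 = 1 × 2.1³/36 = 0.25725 m⁴.
Centre of pressure: y_p = y_c + I_c/(y_c·A) = 7.5 + 0.25725/(7.5 × 1.05) = 7.5 + 0.0326667 = 7.53267 m along the plane.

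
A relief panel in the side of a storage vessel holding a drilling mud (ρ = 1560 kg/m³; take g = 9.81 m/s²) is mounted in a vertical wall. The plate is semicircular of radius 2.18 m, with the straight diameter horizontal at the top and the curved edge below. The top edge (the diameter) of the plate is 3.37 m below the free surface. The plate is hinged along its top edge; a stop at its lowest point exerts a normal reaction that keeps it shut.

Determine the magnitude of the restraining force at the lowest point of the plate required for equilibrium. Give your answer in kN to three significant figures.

γ = ρg = 1560 × 9.81 / 1000 = 15.3036 kN/m³.
The centroid of a semicircle lies 4r/(3π) = 0.925221 m from the diameter, here below the top edge, so the centroid depth is h_c = 3.37 + 0.925221 = 4.29522 m.
A = πr²/2 = π × 2.18²/2 = 7.46505 m².
Resultant F = γ·h_c·A = 15.3036 × 4.29522 × 7.46505 = 490.695 kN.
I_c = (π/8 − 8/(9π))·r⁴ = 0.109757 × 2.18⁴ = 2.4789 m⁴.
Centre of pressure: y_p = y_c + I_c/(y_c·A) = 4.29522 + 2.4789/(4.29522 × 7.46505) = 4.29522 + 0.0773109 = 4.37253 m along the plane.
The resultant acts 0.925221 + 0.0773109 = 1.00253 m (along the plate) below the hinge at the top edge, so the moment about the hinge is M = F × 1.00253 = 490.695 × 1.00253 = 491.936 kN·m.
A normal force at the bottom, 2.18 m from the hinge, must supply this moment: P = 491.936/2.18 = 225.659 kN.

P ≈ 226 kN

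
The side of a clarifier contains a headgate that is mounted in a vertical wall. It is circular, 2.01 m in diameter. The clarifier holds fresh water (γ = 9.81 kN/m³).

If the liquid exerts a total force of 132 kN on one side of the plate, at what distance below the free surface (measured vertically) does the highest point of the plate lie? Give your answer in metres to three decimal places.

γ = 9.81 kN/m³.
A = π(1.005)² = 3.17309 m².
From F = γ·h_c·A, the centroid depth is h_c = 132/(9.81 × 3.17309) = 4.24055 m.
The centroid is at the centre, 1.005 m below the top of the plate, so the highest point sits at h_top = 4.24055 − 1.005 = 3.23555 m below the surface.

d_top ≈ 3.236 m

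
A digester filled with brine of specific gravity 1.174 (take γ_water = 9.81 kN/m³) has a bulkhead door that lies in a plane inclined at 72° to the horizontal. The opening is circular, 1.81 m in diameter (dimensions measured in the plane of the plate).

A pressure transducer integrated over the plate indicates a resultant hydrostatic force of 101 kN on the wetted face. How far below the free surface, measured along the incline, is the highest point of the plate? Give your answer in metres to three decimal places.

γ = 1.174 × 9.81 = 11.51694 kN/m³.
A = π(0.905)² = 2.57304 m².
From F = γ·h_c·A, the centroid depth is h_c = 101/(11.51694 × 2.57304) = 3.4083 m.
Let θ = 72° be the plate's angle to the horizontal; measure y along the incline from where the plane meets the free surface. Vertical depth h = y·sinθ with sinθ = 0.951057.
Along the incline, y_c = h_c/sinθ = 3.4083/0.951057 = 3.5837 m.
The centroid is at the centre, 0.905 m below the top of the plate, so the highest point sits at y_top = 3.5837 − 0.905 = 2.6787 m along the incline.

y_top ≈ 2.679 m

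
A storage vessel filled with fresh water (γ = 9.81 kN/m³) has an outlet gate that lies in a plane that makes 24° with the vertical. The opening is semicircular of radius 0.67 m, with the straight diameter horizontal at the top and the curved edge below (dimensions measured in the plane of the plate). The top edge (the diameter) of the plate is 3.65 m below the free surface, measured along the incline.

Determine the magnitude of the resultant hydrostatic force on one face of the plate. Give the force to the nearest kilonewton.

γ = 9.81 kN/m³.
The plate makes 24° with the vertical, i.e. θ = 90° − 24° = 66° to the horizontal. Measuring y along the incline from the free-surface line, vertical depth h = y·sinθ with sinθ = 0.913545.
The centroid of a semicircle lies 4r/(3π) = 0.284357 m from the diameter, here below the top edge, so y_c = 3.65 + 0.284357 = 3.93436 m and h_c = 3.93436 × 0.913545 = 3.59421 m.
A = πr²/2 = π × 0.67²/2 = 0.70513 m².
Resultant F = γ·h_c·A = 9.81 × 3.59421 × 0.70513 = 24.8623 kN.

F ≈ 25 kN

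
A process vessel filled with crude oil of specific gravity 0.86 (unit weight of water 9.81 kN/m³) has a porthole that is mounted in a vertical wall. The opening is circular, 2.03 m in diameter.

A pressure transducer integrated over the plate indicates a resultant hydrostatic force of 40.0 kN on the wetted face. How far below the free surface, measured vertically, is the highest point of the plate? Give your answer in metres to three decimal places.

d_top ≈ 0.450 m

γ = 0.86 × 9.81 = 8.4366 kN/m³.
A = π(1.015)² = 3.23655 m².
From F = γ·h_c·A, the centroid depth is h_c = 40.0/(8.4366 × 3.23655) = 1.46491 m.
The centroid is at the centre, 1.015 m below the top of the plate, so the highest point sits at h_top = 1.46491 − 1.015 = 0.44991 m below the surface.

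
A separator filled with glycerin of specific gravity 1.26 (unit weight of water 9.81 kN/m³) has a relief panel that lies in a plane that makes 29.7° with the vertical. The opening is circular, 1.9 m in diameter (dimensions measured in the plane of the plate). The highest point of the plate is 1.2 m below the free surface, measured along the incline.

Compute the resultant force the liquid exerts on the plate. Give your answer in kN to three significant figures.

F ≈ 65.5 kN

γ = 1.26 × 9.81 = 12.3606 kN/m³.
The plate makes 29.7° with the vertical, i.e. θ = 90° − 29.7° = 60.3° to the horizontal. Measuring y along the incline from the free-surface line, vertical depth h = y·sinθ with sinθ = 0.868632.
The centroid is at the centre, 0.95 m below the top of the plate, so y_c = 1.2 + 0.95 = 2.15 m and h_c = 2.15 × 0.868632 = 1.86756 m.
A = π(0.95)² = 2.83529 m².
Resultant F = γ·h_c·A = 12.3606 × 1.86756 × 2.83529 = 65.4503 kN.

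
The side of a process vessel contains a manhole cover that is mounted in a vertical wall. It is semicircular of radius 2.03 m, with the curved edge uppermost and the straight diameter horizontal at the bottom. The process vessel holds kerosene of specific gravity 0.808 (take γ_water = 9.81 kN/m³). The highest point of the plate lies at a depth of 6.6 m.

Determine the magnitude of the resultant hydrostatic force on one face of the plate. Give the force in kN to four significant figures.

γ = 0.808 × 9.81 = 7.92648 kN/m³.
The centroid lies 4r/(3π) = 0.861559 m above the diameter, so r − 4r/(3π) = 2.03 − 0.861559 = 1.16844 m below the topmost point, so the centroid depth is h_c = 6.6 + 1.16844 = 7.76844 m.
A = πr²/2 = π × 2.03²/2 = 6.47309 m².
Resultant F = γ·h_c·A = 7.92648 × 7.76844 × 6.47309 = 398.589 kN.

F ≈ 398.6 kN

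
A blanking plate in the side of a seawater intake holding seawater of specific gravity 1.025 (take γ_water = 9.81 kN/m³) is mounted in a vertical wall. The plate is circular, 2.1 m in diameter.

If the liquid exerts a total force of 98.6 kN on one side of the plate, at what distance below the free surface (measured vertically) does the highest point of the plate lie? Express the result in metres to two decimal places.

d_top ≈ 1.78 m

γ = 1.025 × 9.81 = 10.05525 kN/m³.
A = π(1.05)² = 3.46361 m².
From F = γ·h_c·A, the centroid depth is h_c = 98.6/(10.05525 × 3.46361) = 2.8311 m.
The centroid is at the centre, 1.05 m below the top of the plate, so the highest point sits at h_top = 2.8311 − 1.05 = 1.7811 m below the surface.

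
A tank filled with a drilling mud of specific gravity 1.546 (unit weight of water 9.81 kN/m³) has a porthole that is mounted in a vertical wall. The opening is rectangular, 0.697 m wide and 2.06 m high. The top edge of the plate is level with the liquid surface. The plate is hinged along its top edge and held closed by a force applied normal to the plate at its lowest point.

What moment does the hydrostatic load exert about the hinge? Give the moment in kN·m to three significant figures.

γ = 1.546 × 9.81 = 15.16626 kN/m³.
The centroid lies 2.06/2 = 1.03 m below the top edge, so the centroid depth is h_c = 1.03 m.
A = 0.697 × 2.06 = 1.43582 m².
Resultant F = γ·h_c·A = 15.16626 × 1.03 × 1.43582 = 22.4293 kN.
I_c = b·h³/12 = 0.697 × 2.06³/12 = 0.507754 m⁴.
Centre of pressure: y_p = y_c + I_c/(y_c·A) = 1.03 + 0.507754/(1.03 × 1.43582) = 1.03 + 0.343333 = 1.37333 m along the plane.
The resultant acts 1.03 + 0.343333 = 1.37333 m (along the plate) below the hinge at the top edge, so the moment about the hinge is M = F × 1.37333 = 22.4293 × 1.37333 = 30.8028 kN·m.

M ≈ 30.8 kN·m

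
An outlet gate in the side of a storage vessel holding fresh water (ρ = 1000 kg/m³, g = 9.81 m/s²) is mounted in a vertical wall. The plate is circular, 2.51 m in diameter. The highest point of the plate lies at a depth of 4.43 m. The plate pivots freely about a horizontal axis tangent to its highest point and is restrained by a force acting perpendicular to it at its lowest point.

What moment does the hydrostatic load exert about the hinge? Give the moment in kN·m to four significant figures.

M ≈ 365.4 kN·m

γ = ρg = 1000 × 9.81 = 9810 N/m³ = 9.81 kN/m³.
The centroid is at the centre, 1.255 m below the top of the plate, so the centroid depth is h_c = 4.43 + 1.255 = 5.685 m.
A = π(1.255)² = 4.94809 m².
Resultant F = γ·h_c·A = 9.81 × 5.685 × 4.94809 = 275.954 kN.
I_c = πr⁴/4 = π × 1.255⁴/4 = 1.94834 m⁴.
Centre of pressure: y_p = y_c + I_c/(y_c·A) = 5.685 + 1.94834/(5.685 × 4.94809) = 5.685 + 0.0692623 = 5.75426 m along the plane.
The resultant acts 1.255 + 0.0692623 = 1.32426 m (along the plate) below the hinge at the top edge, so the moment about the hinge is M = F × 1.32426 = 275.954 × 1.32426 = 365.435 kN·m.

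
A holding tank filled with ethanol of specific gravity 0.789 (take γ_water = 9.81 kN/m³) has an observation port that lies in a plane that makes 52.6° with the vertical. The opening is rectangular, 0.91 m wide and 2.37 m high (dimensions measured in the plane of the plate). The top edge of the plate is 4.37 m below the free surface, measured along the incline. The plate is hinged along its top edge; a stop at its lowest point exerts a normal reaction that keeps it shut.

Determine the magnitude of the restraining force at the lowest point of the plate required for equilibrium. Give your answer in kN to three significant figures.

P ≈ 30.2 kN

γ = 0.789 × 9.81 = 7.74009 kN/m³.
The plate makes 52.6° with the vertical, i.e. θ = 90° − 52.6° = 37.4° to the horizontal. Measuring y along the incline from the free-surface line, vertical depth h = y·sinθ with sinθ = 0.607376.
The centroid lies 2.37/2 = 1.185 m below the top edge, so y_c = 4.37 + 1.185 = 5.555 m and h_c = 5.555 × 0.607376 = 3.37397 m.
A = 0.91 × 2.37 = 2.1567 m².
Resultant F = γ·h_c·A = 7.74009 × 3.37397 × 2.1567 = 56.3219 kN.
I_c = b·h³/12 = 0.91 × 2.37³/12 = 1.0095 m⁴.
Centre of pressure: y_p = y_c + I_c/(y_c·A) = 5.555 + 1.0095/(5.555 × 2.1567) = 5.555 + 0.0842621 = 5.63926 m along the plane.
The resultant acts 1.185 + 0.0842621 = 1.26926 m (along the plate) below the hinge at the top edge, so the moment about the hinge is M = F × 1.26926 = 56.3219 × 1.26926 = 71.4871 kN·m.
A normal force at the bottom, 2.37 m from the hinge, must supply this moment: P = 71.4871/2.37 = 30.1633 kN.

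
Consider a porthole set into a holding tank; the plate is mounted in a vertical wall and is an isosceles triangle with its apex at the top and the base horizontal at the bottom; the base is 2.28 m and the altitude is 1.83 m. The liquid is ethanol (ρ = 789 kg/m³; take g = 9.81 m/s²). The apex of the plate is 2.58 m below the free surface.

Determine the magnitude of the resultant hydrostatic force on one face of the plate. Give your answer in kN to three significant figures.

γ = ρg = 789 × 9.81 / 1000 = 7.74009 kN/m³.
With the apex up, the centroid sits 2h/3 = 2 × 1.83/3 = 1.22 m below the apex, so the centroid depth is h_c = 2.58 + 1.22 = 3.8 m.
A = ½ × 2.28 × 1.83 = 2.0862 m².
Resultant F = γ·h_c·A = 7.74009 × 3.8 × 2.0862 = 61.36 kN.

F ≈ 61.4 kN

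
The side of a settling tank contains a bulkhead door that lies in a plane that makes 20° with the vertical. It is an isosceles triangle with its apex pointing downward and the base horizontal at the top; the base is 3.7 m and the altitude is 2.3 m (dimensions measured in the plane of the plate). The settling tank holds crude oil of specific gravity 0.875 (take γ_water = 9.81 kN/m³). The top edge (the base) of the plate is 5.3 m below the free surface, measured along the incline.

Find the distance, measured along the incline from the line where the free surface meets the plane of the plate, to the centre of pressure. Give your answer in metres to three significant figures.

γ = 0.875 × 9.81 = 8.58375 kN/m³.
The plate makes 20° with the vertical, i.e. θ = 90° − 20° = 70° to the horizontal. Measuring y along the incline from the free-surface line, vertical depth h = y·sinθ with sinθ = 0.939693.
With the apex down, the centroid sits h/3 = 2.3/3 = 0.766667 m below the base (the top edge), so y_c = 5.3 + 0.766667 = 6.06667 m and h_c = 6.06667 × 0.939693 = 5.70081 m.
A = ½ × 3.7 × 2.3 = 4.255 m².
Resultant F = γ·h_c·A = 8.58375 × 5.70081 × 4.255 = 208.216 kN.
I_c = b·h³/36 = 3.7 × 2.3³/36 = 1.2505 m⁴.
Centre of pressure: y_p = y_c + I_c/(y_c·A) = 6.06667 + 1.2505/(6.06667 × 4.255) = 6.06667 + 0.0484433 = 6.11511 m along the plane.

y_p = 6.12 m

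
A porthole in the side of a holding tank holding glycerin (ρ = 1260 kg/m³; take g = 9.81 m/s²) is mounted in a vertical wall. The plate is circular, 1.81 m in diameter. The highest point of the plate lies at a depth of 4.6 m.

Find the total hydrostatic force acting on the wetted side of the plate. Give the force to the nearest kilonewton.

γ = ρg = 1260 × 9.81 / 1000 = 12.3606 kN/m³.
The centroid is at the centre, 0.905 m below the top of the plate, so the centroid depth is h_c = 4.6 + 0.905 = 5.505 m.
A = π(0.905)² = 2.57304 m².
Resultant F = γ·h_c·A = 12.3606 × 5.505 × 2.57304 = 175.083 kN.

F ≈ 175 kN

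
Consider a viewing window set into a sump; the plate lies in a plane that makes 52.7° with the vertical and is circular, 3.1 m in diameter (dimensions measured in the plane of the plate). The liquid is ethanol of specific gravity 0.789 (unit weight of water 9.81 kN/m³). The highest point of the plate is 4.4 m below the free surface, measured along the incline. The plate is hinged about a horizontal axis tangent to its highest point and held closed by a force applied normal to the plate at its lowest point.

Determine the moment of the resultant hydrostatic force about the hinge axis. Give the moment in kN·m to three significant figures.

γ = 0.789 × 9.81 = 7.74009 kN/m³.
The plate makes 52.7° with the vertical, i.e. θ = 90° − 52.7° = 37.3° to the horizontal. Measuring y along the incline from the free-surface line, vertical depth h = y·sinθ with sinθ = 0.605988.
The centroid is at the centre, 1.55 m below the top of the plate, so y_c = 4.4 + 1.55 = 5.95 m and h_c = 5.95 × 0.605988 = 3.60563 m.
A = π(1.55)² = 7.54768 m².
Resultant F = γ·h_c·A = 7.74009 × 3.60563 × 7.54768 = 210.64 kN.
I_c = πr⁴/4 = π × 1.55⁴/4 = 4.53332 m⁴.
Centre of pressure: y_p = y_c + I_c/(y_c·A) = 5.95 + 4.53332/(5.95 × 7.54768) = 5.95 + 0.100945 = 6.05095 m along the plane.
The resultant acts 1.55 + 0.100945 = 1.65095 m (along the plate) below the hinge at the top edge, so the moment about the hinge is M = F × 1.65095 = 210.64 × 1.65095 = 347.756 kN·m.

M ≈ 348 kN·m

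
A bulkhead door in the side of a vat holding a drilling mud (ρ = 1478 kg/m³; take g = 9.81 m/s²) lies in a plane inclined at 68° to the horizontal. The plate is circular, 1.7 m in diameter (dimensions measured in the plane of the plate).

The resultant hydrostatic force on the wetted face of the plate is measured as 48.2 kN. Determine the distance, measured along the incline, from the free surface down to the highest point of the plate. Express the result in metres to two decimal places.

γ = ρg = 1478 × 9.81 / 1000 = 14.49918 kN/m³.
A = π(0.85)² = 2.2698 m².
From F = γ·h_c·A, the centroid depth is h_c = 48.2/(14.49918 × 2.2698) = 1.46459 m.
Let θ = 68° be the plate's angle to the horizontal; measure y along the incline from where the plane meets the free surface. Vertical depth h = y·sinθ with sinθ = 0.927184.
Along the incline, y_c = h_c/sinθ = 1.46459/0.927184 = 1.57961 m.
The centroid is at the centre, 0.85 m below the top of the plate, so the highest point sits at y_top = 1.57961 − 0.85 = 0.72961 m along the incline.

y_top ≈ 0.73 m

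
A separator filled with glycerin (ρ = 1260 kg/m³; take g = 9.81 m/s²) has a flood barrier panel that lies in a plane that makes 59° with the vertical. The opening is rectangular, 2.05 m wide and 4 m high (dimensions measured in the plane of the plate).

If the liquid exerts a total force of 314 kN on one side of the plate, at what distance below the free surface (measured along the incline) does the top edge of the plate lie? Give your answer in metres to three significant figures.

y_top ≈ 4.02 m

γ = ρg = 1260 × 9.81 / 1000 = 12.3606 kN/m³.
A = 2.05 × 4 = 8.2 m².
From F = γ·h_c·A, the centroid depth is h_c = 314/(12.3606 × 8.2) = 3.09796 m.
The plate makes 59° with the vertical, i.e. θ = 90° − 59° = 31° to the horizontal. Measuring y along the incline from the free-surface line, vertical depth h = y·sinθ with sinθ = 0.515038.
Along the incline, y_c = h_c/sinθ = 3.09796/0.515038 = 6.01501 m.
The centroid lies 4/2 = 2 m below the top edge, so the top edge sits at y_top = 6.01501 − 2 = 4.01501 m along the incline.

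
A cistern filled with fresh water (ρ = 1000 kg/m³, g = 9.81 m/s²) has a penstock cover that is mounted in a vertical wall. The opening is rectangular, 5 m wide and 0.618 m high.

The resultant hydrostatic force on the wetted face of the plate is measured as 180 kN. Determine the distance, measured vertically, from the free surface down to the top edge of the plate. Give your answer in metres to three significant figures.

d_top ≈ 5.63 m

γ = ρg = 1000 × 9.81 = 9810 N/m³ = 9.81 kN/m³.
A = 5 × 0.618 = 3.09 m².
From F = γ·h_c·A, the centroid depth is h_c = 180/(9.81 × 3.09) = 5.93807 m.
The centroid lies 0.618/2 = 0.309 m below the top edge, so the top edge sits at h_top = 5.93807 − 0.309 = 5.62907 m below the surface.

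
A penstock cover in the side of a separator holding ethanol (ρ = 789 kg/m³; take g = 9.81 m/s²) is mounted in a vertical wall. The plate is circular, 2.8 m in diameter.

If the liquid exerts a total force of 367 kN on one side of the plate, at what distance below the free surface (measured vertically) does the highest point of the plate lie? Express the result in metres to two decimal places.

d_top ≈ 6.30 m

γ = ρg = 789 × 9.81 / 1000 = 7.74009 kN/m³.
A = π(1.4)² = 6.15752 m².
From F = γ·h_c·A, the centroid depth is h_c = 367/(7.74009 × 6.15752) = 7.70042 m.
The centroid is at the centre, 1.4 m below the top of the plate, so the highest point sits at h_top = 7.70042 − 1.4 = 6.30042 m below the surface.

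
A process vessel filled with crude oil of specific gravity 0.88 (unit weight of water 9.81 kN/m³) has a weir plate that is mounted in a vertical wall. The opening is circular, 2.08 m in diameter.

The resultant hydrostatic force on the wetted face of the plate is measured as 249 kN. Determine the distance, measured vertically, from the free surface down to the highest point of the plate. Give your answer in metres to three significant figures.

γ = 0.88 × 9.81 = 8.6328 kN/m³.
A = π(1.04)² = 3.39795 m².
From F = γ·h_c·A, the centroid depth is h_c = 249/(8.6328 × 3.39795) = 8.48849 m.
The centroid is at the centre, 1.04 m below the top of the plate, so the highest point sits at h_top = 8.48849 − 1.04 = 7.44849 m below the surface.

d_top ≈ 7.45 m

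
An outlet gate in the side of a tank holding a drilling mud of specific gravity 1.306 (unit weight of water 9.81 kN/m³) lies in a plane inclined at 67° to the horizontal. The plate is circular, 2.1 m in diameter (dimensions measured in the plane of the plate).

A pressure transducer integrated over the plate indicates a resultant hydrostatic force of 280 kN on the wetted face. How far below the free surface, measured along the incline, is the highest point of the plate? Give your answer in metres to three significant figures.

y_top ≈ 5.80 m

γ = 1.306 × 9.81 = 12.81186 kN/m³.
A = π(1.05)² = 3.46361 m².
From F = γ·h_c·A, the centroid depth is h_c = 280/(12.81186 × 3.46361) = 6.30982 m.
Let θ = 67° be the plate's angle to the horizontal; measure y along the incline from where the plane meets the free surface. Vertical depth h = y·sinθ with sinθ = 0.920505.
Along the incline, y_c = h_c/sinθ = 6.30982/0.920505 = 6.85474 m.
The centroid is at the centre, 1.05 m below the top of the plate, so the highest point sits at y_top = 6.85474 − 1.05 = 5.80474 m along the incline.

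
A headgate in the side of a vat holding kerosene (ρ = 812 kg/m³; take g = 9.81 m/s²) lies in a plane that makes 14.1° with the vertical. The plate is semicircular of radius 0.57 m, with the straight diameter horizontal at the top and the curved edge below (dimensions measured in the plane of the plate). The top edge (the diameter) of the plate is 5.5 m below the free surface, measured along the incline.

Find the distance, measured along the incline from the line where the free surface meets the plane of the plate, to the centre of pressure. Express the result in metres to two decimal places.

γ = ρg = 812 × 9.81 / 1000 = 7.96572 kN/m³.
The plate makes 14.1° with the vertical, i.e. θ = 90° − 14.1° = 75.9° to the horizontal. Measuring y along the incline from the free-surface line, vertical depth h = y·sinθ with sinθ = 0.969872.
The centroid of a semicircle lies 4r/(3π) = 0.241916 m from the diameter, here below the top edge, so y_c = 5.5 + 0.241916 = 5.74192 m and h_c = 5.74192 × 0.969872 = 5.56893 m.
A = πr²/2 = π × 0.57²/2 = 0.510352 m².
Resultant F = γ·h_c·A = 7.96572 × 5.56893 × 0.510352 = 22.6395 kN.
I_c = (π/8 − 8/(9π))·r⁴ = 0.109757 × 0.57⁴ = 0.011586 m⁴.
Centre of pressure: y_p = y_c + I_c/(y_c·A) = 5.74192 + 0.011586/(5.74192 × 0.510352) = 5.74192 + 0.00395373 = 5.74587 m along the plane.

y_p = 5.75 m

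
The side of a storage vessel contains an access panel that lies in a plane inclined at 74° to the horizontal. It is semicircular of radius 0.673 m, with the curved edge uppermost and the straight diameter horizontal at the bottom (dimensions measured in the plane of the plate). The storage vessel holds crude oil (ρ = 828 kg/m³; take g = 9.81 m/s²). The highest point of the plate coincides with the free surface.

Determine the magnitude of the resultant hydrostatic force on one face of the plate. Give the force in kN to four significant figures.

γ = ρg = 828 × 9.81 / 1000 = 8.12268 kN/m³.
Let θ = 74° be the plate's angle to the horizontal; measure y along the incline from where the plane meets the free surface. Vertical depth h = y·sinθ with sinθ = 0.961262.
The centroid lies 4r/(3π) = 0.28563 m above the diameter, so r − 4r/(3π) = 0.673 − 0.28563 = 0.38737 m below the topmost point, so y_c = 0.38737 m and h_c = 0.38737 × 0.961262 = 0.372364 m.
A = πr²/2 = π × 0.673²/2 = 0.711459 m².
Resultant F = γ·h_c·A = 8.12268 × 0.372364 × 0.711459 = 2.15187 kN.

F ≈ 2.152 kN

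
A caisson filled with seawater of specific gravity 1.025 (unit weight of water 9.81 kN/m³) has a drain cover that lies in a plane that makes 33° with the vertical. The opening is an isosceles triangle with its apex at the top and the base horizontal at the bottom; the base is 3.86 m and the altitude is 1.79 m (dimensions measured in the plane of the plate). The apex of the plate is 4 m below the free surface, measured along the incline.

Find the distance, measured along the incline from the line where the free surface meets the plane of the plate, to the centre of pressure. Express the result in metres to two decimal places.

y_p = 5.23 m

γ = 1.025 × 9.81 = 10.05525 kN/m³.
The plate makes 33° with the vertical, i.e. θ = 90° − 33° = 57° to the horizontal. Measuring y along the incline from the free-surface line, vertical depth h = y·sinθ with sinθ = 0.838671.
With the apex up, the centroid sits 2h/3 = 2 × 1.79/3 = 1.19333 m below the apex, so y_c = 4 + 1.19333 = 5.19333 m and h_c = 5.19333 × 0.838671 = 4.3555 m.
A = ½ × 3.86 × 1.79 = 3.4547 m².
Resultant F = γ·h_c·A = 10.05525 × 4.3555 × 3.4547 = 151.301 kN.
I_c = b·h³/36 = 3.86 × 1.79³/36 = 0.614956 m⁴.
Centre of pressure: y_p = y_c + I_c/(y_c·A) = 5.19333 + 0.614956/(5.19333 × 3.4547) = 5.19333 + 0.0342758 = 5.22761 m along the plane.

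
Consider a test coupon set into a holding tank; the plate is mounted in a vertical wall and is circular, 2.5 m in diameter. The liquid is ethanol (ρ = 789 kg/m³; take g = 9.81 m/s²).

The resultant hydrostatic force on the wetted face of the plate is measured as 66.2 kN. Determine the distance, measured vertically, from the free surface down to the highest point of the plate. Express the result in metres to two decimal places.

γ = ρg = 789 × 9.81 / 1000 = 7.74009 kN/m³.
A = π(1.25)² = 4.90874 m².
From F = γ·h_c·A, the centroid depth is h_c = 66.2/(7.74009 × 4.90874) = 1.74238 m.
The centroid is at the centre, 1.25 m below the top of the plate, so the highest point sits at h_top = 1.74238 − 1.25 = 0.49238 m below the surface.

d_top ≈ 0.49 m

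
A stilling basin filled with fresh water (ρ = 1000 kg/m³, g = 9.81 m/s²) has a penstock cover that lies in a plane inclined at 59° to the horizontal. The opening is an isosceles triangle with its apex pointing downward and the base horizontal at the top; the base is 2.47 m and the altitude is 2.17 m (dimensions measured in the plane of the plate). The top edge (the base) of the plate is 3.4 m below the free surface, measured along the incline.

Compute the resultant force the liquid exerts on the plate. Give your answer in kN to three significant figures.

γ = ρg = 1000 × 9.81 = 9810 N/m³ = 9.81 kN/m³.
Let θ = 59° be the plate's angle to the horizontal; measure y along the incline from where the plane meets the free surface. Vertical depth h = y·sinθ with sinθ = 0.857167.
With the apex down, the centroid sits h/3 = 2.17/3 = 0.723333 m below the base (the top edge), so y_c = 3.4 + 0.723333 = 4.12333 m and h_c = 4.12333 × 0.857167 = 3.53438 m.
A = ½ × 2.47 × 2.17 = 2.67995 m².
Resultant F = γ·h_c·A = 9.81 × 3.53438 × 2.67995 = 92.9199 kN.

F ≈ 92.9 kN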